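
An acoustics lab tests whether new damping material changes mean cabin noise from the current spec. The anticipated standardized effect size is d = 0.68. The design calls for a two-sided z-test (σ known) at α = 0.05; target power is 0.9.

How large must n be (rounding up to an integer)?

n = 23

For power 0.9 need Φ(δ − z_{0.025}) = 0.9, so δ = z_{0.025} + z_{0.10} = 1.960 + 1.282 = 3.242.
(For δ > 0 the lower-tail rejection region contributes negligibly to power, so the one-term inversion is standard.)
δ = d·√n ⇒ n = (δ/d)² = (3.242 / 0.68)² = 22.72.
Round up to the next whole unit.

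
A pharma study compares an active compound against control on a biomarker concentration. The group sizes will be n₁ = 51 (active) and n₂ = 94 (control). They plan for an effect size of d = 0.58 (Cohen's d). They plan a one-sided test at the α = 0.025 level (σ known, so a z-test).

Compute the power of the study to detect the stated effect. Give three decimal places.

Noncentrality parameter: δ = d / √(1/n₁ + 1/n₂) = 0.58 / √(1/51 + 1/94) = 3.3350
Critical value for a one-sided test at α = 0.025: z_α = 1.960.
Power = P(Z > 1.960 − δ) = Φ(1.375) = 0.9154.

Power ≈ 0.915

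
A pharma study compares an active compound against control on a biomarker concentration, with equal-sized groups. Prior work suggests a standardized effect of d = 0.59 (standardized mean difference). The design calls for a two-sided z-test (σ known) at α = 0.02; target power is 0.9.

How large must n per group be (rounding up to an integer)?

Set Φ(δ − 2.326) = 0.9; then δ − 2.326 = Φ⁻¹(0.9) = 1.282, giving δ = 3.608.
(The Φ(−δ − z_{α/2}) term is vanishingly small for δ > 0 and is dropped in the standard sample-size formula.)
δ = d·√(n/2) ⇒ n = 2(δ/d)² = 2 × (3.608 / 0.59)² = 74.79.
Rounding up, n = 75 per group.

n = 75 per group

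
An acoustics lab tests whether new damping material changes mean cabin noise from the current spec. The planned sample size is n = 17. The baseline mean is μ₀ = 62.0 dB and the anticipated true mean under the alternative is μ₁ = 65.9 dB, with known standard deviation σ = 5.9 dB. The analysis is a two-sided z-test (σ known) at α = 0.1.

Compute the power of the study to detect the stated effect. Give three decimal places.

Power ≈ 0.860

Standardized effect: d = |μ₁ − μ₀| / σ = |65.9 − 62.0| / 5.9 = 0.6610
Noncentrality parameter: δ = d·√n = 0.6610 × √17 = 2.7254
Critical value for a two-sided test at α = 0.1: z_{α/2} = 1.645.
Power = Φ(δ − 1.645) + Φ(−δ − 1.645) = Φ(1.081) + Φ(-4.370) = 0.8601 + 0.0000 = 0.8601.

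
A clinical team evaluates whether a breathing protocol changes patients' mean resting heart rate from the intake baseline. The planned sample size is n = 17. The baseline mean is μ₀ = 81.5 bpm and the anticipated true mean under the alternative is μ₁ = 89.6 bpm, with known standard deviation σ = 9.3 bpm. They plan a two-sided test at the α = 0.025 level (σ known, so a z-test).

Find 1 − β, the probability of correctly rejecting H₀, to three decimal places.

Power ≈ 0.911

Standardized effect: d = |μ₁ − μ₀| / σ = |89.6 − 81.5| / 9.3 = 0.8710
Noncentrality parameter: δ = d·√n = 0.8710 × √17 = 3.5911
Two-sided α = 0.025 → critical value z_{0.0125} = 2.241.
Power = Φ(δ − 2.241) + Φ(−δ − 2.241) = Φ(1.350) + Φ(-5.832) = 0.9114 + 0.0000 = 0.9114.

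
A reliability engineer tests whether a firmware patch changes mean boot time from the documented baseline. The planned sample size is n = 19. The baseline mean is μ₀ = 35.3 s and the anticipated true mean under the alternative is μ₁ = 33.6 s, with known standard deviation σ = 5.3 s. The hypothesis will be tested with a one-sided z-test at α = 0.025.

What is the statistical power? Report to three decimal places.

Standardized effect: d = |μ₁ − μ₀| / σ = |33.6 − 35.3| / 5.3 = 0.3208
Noncentrality parameter: δ = d·√n = 0.3208 × √19 = 1.3981
Critical value for a one-sided test at α = 0.025: z_α = 1.960.
Power = P(Z > 1.960 − δ) = Φ(-0.562) = 0.2871.

Power ≈ 0.287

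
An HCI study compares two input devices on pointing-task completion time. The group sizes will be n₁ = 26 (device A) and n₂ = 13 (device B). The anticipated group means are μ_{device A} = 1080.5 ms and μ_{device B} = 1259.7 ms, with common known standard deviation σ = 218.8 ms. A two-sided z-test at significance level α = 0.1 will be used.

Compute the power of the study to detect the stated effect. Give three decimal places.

Standardized effect: d = |μ_{device A} − μ_{device B}| / σ = |1080.5 − 1259.7| / 218.8 = 0.8190
Noncentrality parameter: δ = d / √(1/n₁ + 1/n₂) = 0.8190 / √(1/26 + 1/13) = 2.4111
Critical value for a two-sided test at α = 0.1: z_{α/2} = 1.645.
Power = Φ(δ − 1.645) + Φ(−δ − 1.645) = Φ(0.766) + Φ(-4.056) = 0.7782 + 0.0000 = 0.7783.

Power ≈ 0.778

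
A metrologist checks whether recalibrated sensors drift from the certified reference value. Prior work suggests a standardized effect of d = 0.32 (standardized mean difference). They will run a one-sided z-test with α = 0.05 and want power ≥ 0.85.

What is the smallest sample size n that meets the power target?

n = 71

Set Φ(δ − 1.645) = 0.85; then δ − 1.645 = Φ⁻¹(0.85) = 1.036, giving δ = 2.681.
δ = d·√n ⇒ n = (δ/d)² = (2.681 / 0.32)² = 70.21.
Round up to the next whole unit.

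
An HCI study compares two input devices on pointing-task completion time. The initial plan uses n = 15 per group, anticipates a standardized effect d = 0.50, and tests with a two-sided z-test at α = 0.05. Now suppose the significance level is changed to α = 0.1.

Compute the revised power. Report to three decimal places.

δ = d·√(n/2) = 0.50 × √(15/2) = 1.3693 (unchanged). New critical value: z_{0.05} = 1.645.
Revised power = Φ(δ − 1.645) + Φ(−δ − 1.645) = Φ(-0.276) + Φ(-3.014) = 0.3914 + 0.0013 = 0.3927.

Power ≈ 0.393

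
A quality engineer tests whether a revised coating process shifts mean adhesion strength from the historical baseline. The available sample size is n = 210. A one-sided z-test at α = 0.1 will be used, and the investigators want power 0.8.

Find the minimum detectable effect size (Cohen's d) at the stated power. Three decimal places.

Need Φ(δ − 1.282) = 0.8, so δ = 1.282 + 0.842 = 2.123.
δ = d·√n ⇒ d = δ/√n = 2.123/√210 = 0.1465.

d ≈ 0.147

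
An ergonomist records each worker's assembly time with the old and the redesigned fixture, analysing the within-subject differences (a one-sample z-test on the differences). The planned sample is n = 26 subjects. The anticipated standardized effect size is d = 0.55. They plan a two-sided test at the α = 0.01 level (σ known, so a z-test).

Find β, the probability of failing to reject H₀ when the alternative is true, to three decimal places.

Noncentrality parameter: δ = d·√n = 0.55 × √26 = 2.8045
Critical value for a two-sided test at α = 0.01: z_{α/2} = 2.576.
Power = Φ(δ − 2.576) + Φ(−δ − 2.576) = Φ(0.229) + Φ(-5.380) = 0.5904 + 0.0000 = 0.5904.
Type II error: β = 1 − power = 1 − 0.5904 = 0.4096.

β ≈ 0.410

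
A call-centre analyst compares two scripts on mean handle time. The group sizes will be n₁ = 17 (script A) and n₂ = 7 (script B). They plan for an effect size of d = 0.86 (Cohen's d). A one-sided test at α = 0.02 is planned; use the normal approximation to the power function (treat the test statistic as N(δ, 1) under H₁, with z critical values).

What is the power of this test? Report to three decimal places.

Noncentrality parameter: δ = d / √(1/n₁ + 1/n₂) = 0.86 / √(1/17 + 1/7) = 1.9150
Critical value for a one-sided test at α = 0.02: z_α = 2.054.
Power = P(Z > 2.054 − δ) = Φ(-0.139) = 0.4448.

Power ≈ 0.445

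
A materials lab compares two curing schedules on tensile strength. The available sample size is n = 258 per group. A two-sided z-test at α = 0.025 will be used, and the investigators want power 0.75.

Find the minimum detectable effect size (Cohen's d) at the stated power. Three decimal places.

d ≈ 0.257

Need Φ(δ − 2.241) = 0.75, so δ = 2.241 + 0.674 = 2.916.
(The second rejection-region term Φ(−δ − z_{α/2}) is negligible and dropped.)
δ = d·√(n/2) ⇒ d = δ/√(n/2) = 2.916/√(258/2) = 0.2567.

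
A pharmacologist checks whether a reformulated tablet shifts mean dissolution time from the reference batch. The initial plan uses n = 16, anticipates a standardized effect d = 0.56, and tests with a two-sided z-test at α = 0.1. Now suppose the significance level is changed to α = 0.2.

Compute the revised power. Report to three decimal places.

Power ≈ 0.831

δ = d·√n = 0.56 × √16 = 2.2400 (unchanged). New critical value: z_{0.1} = 1.282.
Revised power = Φ(δ − 1.282) + Φ(−δ − 1.282) = Φ(0.958) + Φ(-3.522) = 0.8311 + 0.0002 = 0.8313.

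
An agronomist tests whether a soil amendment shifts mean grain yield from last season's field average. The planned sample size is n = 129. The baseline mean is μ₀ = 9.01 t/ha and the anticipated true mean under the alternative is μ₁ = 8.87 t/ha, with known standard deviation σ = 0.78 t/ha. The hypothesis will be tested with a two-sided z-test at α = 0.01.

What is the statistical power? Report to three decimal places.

Power ≈ 0.296

Standardized effect: d = |μ₁ − μ₀| / σ = |8.87 − 9.01| / 0.78 = 0.1795
Noncentrality parameter: δ = d·√n = 0.1795 × √129 = 2.0386
Two-sided α = 0.01 → critical value z_{0.005} = 2.576.
Power = Φ(δ − 2.576) + Φ(−δ − 2.576) = Φ(-0.537) + Φ(-4.614) = 0.2955 + 0.0000 = 0.2956.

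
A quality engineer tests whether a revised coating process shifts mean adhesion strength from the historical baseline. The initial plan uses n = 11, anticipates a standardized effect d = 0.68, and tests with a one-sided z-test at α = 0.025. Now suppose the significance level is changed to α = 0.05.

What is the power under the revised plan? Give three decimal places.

δ = d·√n = 0.68 × √11 = 2.2553 (unchanged). New critical value: z_{0.05} = 1.645.
Revised power = P(Z > 1.645 − δ) = Φ(0.610) = 0.7292.

Power ≈ 0.729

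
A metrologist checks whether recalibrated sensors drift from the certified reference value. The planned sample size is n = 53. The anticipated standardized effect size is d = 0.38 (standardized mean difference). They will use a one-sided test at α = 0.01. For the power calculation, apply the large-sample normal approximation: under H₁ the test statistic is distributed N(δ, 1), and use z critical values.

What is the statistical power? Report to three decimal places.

Power ≈ 0.670

Noncentrality parameter: δ = d·√n = 0.38 × √53 = 2.7664
One-sided α = 0.01 → critical value z_{0.01} = 2.326.
Power = P(Z > 2.326 − δ) = Φ(0.440) = 0.6701.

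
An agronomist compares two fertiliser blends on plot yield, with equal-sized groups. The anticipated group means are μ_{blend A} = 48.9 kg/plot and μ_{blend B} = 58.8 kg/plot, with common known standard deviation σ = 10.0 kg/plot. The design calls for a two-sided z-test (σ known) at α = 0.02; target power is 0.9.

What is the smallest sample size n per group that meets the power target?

Standardized effect: d = |μ_{blend A} − μ_{blend B}| / σ = |48.9 − 58.8| / 10.0 = 0.9900
Set Φ(δ − 2.326) = 0.9; then δ − 2.326 = Φ⁻¹(0.9) = 1.282, giving δ = 3.608.
(The Φ(−δ − z_{α/2}) term is vanishingly small for δ > 0 and is dropped in the standard sample-size formula.)
δ = d·√(n/2) ⇒ n = 2(δ/d)² = 2 × (3.608 / 0.9900)² = 26.56.
Rounding up, n = 27 per group.

n = 27 per group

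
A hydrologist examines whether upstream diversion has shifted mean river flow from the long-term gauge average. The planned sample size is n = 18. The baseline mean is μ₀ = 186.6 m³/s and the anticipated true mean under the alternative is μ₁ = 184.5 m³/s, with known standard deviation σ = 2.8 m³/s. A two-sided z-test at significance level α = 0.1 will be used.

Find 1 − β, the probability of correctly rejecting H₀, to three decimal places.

Power ≈ 0.938

Standardized effect: d = |μ₁ − μ₀| / σ = |184.5 − 186.6| / 2.8 = 0.7500
Noncentrality parameter: δ = d·√n = 0.7500 × √18 = 3.1820
Two-sided α = 0.1 → critical value z_{0.05} = 1.645.
Power = Φ(δ − 1.645) + Φ(−δ − 1.645) = Φ(1.537) + Φ(-4.827) = 0.9379 + 0.0000 = 0.9379.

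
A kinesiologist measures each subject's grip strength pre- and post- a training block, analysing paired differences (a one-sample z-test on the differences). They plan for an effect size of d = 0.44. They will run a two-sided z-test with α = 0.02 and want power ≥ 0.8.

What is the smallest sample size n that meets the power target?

Set Φ(δ − 2.326) = 0.8; then δ − 2.326 = Φ⁻¹(0.8) = 0.842, giving δ = 3.168.
(Ignoring the negligible lower-tail rejection probability gives the usual closed-form inversion.)
δ = d·√n ⇒ n = (δ/d)² = (3.168 / 0.44)² = 51.84.
Round up to the next whole unit.

n = 52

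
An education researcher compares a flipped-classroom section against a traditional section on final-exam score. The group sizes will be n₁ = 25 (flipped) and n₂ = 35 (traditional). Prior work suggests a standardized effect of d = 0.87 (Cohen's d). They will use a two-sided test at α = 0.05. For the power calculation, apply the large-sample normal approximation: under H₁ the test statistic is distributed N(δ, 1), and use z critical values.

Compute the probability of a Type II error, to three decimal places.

Noncentrality parameter: λ = d / √(1/n₁ + 1/n₂) = 0.87 / √(1/25 + 1/35) = 3.3224
Two-sided α = 0.05 → critical value z_{0.025} = 1.960.
Power = Φ(λ − 1.960) + Φ(−λ − 1.960) = Φ(1.362) + Φ(-5.282) = 0.9135 + 0.0000 = 0.9135.
Type II error: β = 1 − power = 1 − 0.9135 = 0.0865.

β ≈ 0.087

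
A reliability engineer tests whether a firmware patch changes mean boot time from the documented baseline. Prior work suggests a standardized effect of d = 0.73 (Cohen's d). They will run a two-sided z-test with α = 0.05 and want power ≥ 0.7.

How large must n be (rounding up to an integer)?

n = 12

For power 0.7 need Φ(δ − z_{0.025}) = 0.7, so δ = z_{0.025} + z_{0.30} = 1.960 + 0.524 = 2.484.
(For δ > 0 the lower-tail rejection region contributes negligibly to power, so the one-term inversion is standard.)
δ = d·√n ⇒ n = (δ/d)² = (2.484 / 0.73)² = 11.58.
Rounding up, n = 12.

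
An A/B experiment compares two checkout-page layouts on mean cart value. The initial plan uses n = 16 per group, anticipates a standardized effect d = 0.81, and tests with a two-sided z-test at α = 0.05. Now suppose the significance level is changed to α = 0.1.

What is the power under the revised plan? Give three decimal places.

δ = d·√(n/2) = 0.81 × √(16/2) = 2.2910 (unchanged). New critical value: z_{0.05} = 1.645.
Revised power = Φ(δ − 1.645) + Φ(−δ − 1.645) = Φ(0.646) + Φ(-3.936) = 0.7409 + 0.0000 = 0.7410.

Power ≈ 0.741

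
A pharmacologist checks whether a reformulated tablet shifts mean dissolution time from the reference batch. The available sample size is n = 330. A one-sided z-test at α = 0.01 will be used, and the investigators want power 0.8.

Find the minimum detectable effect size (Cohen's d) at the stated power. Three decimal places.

d ≈ 0.174

Required noncentrality: δ = z_{0.01} + z_{0.20} = 2.326 + 0.842 = 3.168.
δ = d·√n ⇒ d = δ/√n = 3.168/√330 = 0.1744.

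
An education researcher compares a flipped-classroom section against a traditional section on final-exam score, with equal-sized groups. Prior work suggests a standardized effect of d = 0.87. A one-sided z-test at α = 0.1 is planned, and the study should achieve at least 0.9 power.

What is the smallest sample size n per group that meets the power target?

For power 0.9 need Φ(δ − z_{0.1}) = 0.9, so δ = z_{0.1} + z_{0.10} = 1.282 + 1.282 = 2.563.
δ = d·√(n/2) ⇒ n = 2(δ/d)² = 2 × (2.563 / 0.87)² = 17.36.
Round up to the next whole unit.

n = 18 per group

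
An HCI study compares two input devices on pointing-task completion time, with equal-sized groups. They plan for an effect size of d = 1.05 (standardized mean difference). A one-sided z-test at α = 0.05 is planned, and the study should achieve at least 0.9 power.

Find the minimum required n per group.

n = 16 per group

Set Φ(δ − 1.645) = 0.9; then δ − 1.645 = Φ⁻¹(0.9) = 1.282, giving δ = 2.926.
δ = d·√(n/2) ⇒ n = 2(δ/d)² = 2 × (2.926 / 1.05)² = 15.54.
Rounding up, n = 16 per group.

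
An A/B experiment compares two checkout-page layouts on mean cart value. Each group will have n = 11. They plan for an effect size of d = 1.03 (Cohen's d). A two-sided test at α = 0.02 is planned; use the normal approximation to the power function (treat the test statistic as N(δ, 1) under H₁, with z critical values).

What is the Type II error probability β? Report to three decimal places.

Noncentrality parameter: δ = d·√(n/2) = 1.03 × √(11/2) = 2.4156
Critical value for a two-sided test at α = 0.02: z_{α/2} = 2.326.
Power = Φ(δ − 2.326) + Φ(−δ − 2.326) = Φ(0.089) + Φ(-4.742) = 0.5355 + 0.0000 = 0.5355.
Type II error: β = 1 − power = 1 − 0.5355 = 0.4645.

β ≈ 0.464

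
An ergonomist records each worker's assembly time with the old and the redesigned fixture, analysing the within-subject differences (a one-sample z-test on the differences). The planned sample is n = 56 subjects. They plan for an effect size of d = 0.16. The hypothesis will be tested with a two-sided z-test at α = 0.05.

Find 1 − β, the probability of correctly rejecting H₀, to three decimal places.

Noncentrality parameter: δ = d·√n = 0.16 × √56 = 1.1973
Critical value for a two-sided test at α = 0.05: z_{α/2} = 1.960.
Power = Φ(δ − 1.960) + Φ(−δ − 1.960) = Φ(-0.763) + Φ(-3.157) = 0.2228 + 0.0008 = 0.2236.

Power ≈ 0.224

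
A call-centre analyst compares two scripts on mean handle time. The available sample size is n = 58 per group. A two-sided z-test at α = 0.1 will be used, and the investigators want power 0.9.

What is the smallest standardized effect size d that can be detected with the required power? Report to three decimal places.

Need Φ(δ − 1.645) = 0.9, so δ = 1.645 + 1.282 = 2.926.
(The second rejection-region term Φ(−δ − z_{α/2}) is negligible and dropped.)
δ = d·√(n/2) ⇒ d = δ/√(n/2) = 2.926/√(58/2) = 0.5434.

d ≈ 0.543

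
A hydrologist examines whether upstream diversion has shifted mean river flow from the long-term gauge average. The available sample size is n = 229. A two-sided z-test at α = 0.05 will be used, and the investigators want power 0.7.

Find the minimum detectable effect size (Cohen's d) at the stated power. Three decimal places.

Need Φ(δ − 1.960) = 0.7, so δ = 1.960 + 0.524 = 2.484.
(Lower-tail contribution to power is negligible for δ > 0.)
δ = d·√n ⇒ d = δ/√n = 2.484/√229 = 0.1642.

d ≈ 0.164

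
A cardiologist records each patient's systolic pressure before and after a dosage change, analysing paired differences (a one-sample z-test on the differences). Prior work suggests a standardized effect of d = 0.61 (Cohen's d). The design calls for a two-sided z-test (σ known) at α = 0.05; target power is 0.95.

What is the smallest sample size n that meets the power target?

n = 35

Set Φ(δ − 1.960) = 0.95; then δ − 1.960 = Φ⁻¹(0.95) = 1.645, giving δ = 3.605.
(The Φ(−δ − z_{α/2}) term is vanishingly small for δ > 0 and is dropped in the standard sample-size formula.)
δ = d·√n ⇒ n = (δ/d)² = (3.605 / 0.61)² = 34.92.
Round up to the next whole unit.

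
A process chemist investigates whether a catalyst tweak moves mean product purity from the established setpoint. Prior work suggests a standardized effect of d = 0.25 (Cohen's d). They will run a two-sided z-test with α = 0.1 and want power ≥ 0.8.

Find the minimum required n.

n = 99

For power 0.8 need Φ(δ − z_{0.05}) = 0.8, so δ = z_{0.05} + z_{0.20} = 1.645 + 0.842 = 2.486.
(Ignoring the negligible lower-tail rejection probability gives the usual closed-form inversion.)
δ = d·√n ⇒ n = (δ/d)² = (2.486 / 0.25)² = 98.92.
Rounding up, n = 99.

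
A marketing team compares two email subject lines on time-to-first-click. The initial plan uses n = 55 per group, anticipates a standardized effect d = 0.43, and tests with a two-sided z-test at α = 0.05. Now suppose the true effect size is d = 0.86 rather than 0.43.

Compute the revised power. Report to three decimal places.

Power ≈ 0.995

With d = 0.86: δ = d·√(n/2) = 0.86 × √(55/2) = 4.5099. Critical value z_{0.025} = 1.960.
Revised power = Φ(δ − 1.960) + Φ(−δ − 1.960) = Φ(2.550) + Φ(-6.470) = 0.9946 + 0.0000 = 0.9946.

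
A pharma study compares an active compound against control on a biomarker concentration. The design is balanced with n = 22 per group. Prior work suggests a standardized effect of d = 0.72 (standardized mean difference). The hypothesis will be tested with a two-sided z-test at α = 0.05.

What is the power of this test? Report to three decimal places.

Noncentrality parameter: δ = d·√(n/2) = 0.72 × √(22/2) = 2.3880
Critical value for a two-sided test at α = 0.05: z_{α/2} = 1.960.
Power = Φ(δ − 1.960) + Φ(−δ − 1.960) = Φ(0.428) + Φ(-4.348) = 0.6657 + 0.0000 = 0.6657.

Power ≈ 0.666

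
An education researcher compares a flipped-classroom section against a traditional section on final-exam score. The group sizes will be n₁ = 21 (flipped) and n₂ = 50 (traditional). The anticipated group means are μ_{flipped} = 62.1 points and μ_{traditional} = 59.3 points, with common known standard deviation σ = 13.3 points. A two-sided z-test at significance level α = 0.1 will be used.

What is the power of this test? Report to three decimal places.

Power ≈ 0.209

Standardized effect: d = |μ_{flipped} − μ_{traditional}| / σ = |62.1 − 59.3| / 13.3 = 0.2105
Noncentrality parameter: δ = d / √(1/n₁ + 1/n₂) = 0.2105 / √(1/21 + 1/50) = 0.8096
Critical value for a two-sided test at α = 0.1: z_{α/2} = 1.645.
Power = Φ(δ − 1.645) + Φ(−δ − 1.645) = Φ(-0.835) + Φ(-2.454) = 0.2018 + 0.0071 = 0.2088.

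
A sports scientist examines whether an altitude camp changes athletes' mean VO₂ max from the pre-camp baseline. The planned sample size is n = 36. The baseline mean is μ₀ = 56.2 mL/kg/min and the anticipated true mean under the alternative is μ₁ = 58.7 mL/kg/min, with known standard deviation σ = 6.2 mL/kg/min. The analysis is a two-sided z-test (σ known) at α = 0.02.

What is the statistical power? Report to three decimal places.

Power ≈ 0.537

Standardized effect: d = |μ₁ − μ₀| / σ = |58.7 − 56.2| / 6.2 = 0.4032
Noncentrality parameter: δ = d·√n = 0.4032 × √36 = 2.4194
Two-sided α = 0.02 → critical value z_{0.01} = 2.326.
Power = Φ(δ − 2.326) + Φ(−δ − 2.326) = Φ(0.093) + Φ(-4.746) = 0.5371 + 0.0000 = 0.5371.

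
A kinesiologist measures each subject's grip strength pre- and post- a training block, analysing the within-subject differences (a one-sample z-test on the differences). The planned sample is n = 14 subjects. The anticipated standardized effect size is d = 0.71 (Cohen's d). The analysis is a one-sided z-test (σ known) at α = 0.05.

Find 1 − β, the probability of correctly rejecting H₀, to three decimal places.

Noncentrality parameter: λ = d·√n = 0.71 × √14 = 2.6566
Critical value for a one-sided test at α = 0.05: z_α = 1.645.
Power = Φ(λ − 1.645) = Φ(1.012) = 0.8442.

Power ≈ 0.844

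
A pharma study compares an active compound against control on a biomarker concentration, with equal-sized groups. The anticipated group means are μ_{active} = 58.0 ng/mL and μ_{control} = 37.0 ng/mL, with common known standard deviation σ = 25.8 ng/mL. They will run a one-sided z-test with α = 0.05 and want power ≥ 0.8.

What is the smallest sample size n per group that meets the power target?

Standardized effect: d = |μ_{active} − μ_{control}| / σ = |58.0 − 37.0| / 25.8 = 0.8140
For power 0.8 need Φ(δ − z_{0.05}) = 0.8, so δ = z_{0.05} + z_{0.20} = 1.645 + 0.842 = 2.486.
δ = d·√(n/2) ⇒ n = 2(δ/d)² = 2 × (2.486 / 0.8140)² = 18.66.
Round up to the next whole unit.

n = 19 per group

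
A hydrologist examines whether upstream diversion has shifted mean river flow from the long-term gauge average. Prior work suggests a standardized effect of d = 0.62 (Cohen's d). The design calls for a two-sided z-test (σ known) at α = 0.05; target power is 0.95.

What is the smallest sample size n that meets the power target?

n = 34

Set Φ(δ − 1.960) = 0.95; then δ − 1.960 = Φ⁻¹(0.95) = 1.645, giving δ = 3.605.
(Ignoring the negligible lower-tail rejection probability gives the usual closed-form inversion.)
δ = d·√n ⇒ n = (δ/d)² = (3.605 / 0.62)² = 33.81.
Rounding up, n = 34.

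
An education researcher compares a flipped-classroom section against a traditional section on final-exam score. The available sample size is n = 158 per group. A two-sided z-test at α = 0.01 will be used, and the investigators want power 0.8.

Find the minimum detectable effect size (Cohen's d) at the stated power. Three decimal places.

d ≈ 0.384

Need Φ(δ − 2.576) = 0.8, so δ = 2.576 + 0.842 = 3.417.
(The second rejection-region term Φ(−δ − z_{α/2}) is negligible and dropped.)
δ = d·√(n/2) ⇒ d = δ/√(n/2) = 3.417/√(158/2) = 0.3845.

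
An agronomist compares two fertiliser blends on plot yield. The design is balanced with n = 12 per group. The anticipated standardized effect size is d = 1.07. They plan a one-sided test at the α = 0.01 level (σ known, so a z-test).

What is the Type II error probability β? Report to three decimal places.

β ≈ 0.384

Noncentrality parameter: δ = d·√(n/2) = 1.07 × √(12/2) = 2.6210
One-sided α = 0.01 → critical value z_{0.01} = 2.326.
Power = P(Z > 2.326 − δ) = Φ(0.295) = 0.6159.
Type II error: β = 1 − power = 1 − 0.6159 = 0.3841.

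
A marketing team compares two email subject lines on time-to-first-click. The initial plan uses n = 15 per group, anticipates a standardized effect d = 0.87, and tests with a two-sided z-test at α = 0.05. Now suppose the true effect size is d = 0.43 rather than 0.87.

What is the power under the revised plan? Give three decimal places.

With d = 0.43: δ = d·√(n/2) = 0.43 × √(15/2) = 1.1776. Critical value z_{0.025} = 1.960.
Revised power = Φ(δ − 1.960) + Φ(−δ − 1.960) = Φ(-0.782) + Φ(-3.138) = 0.2170 + 0.0009 = 0.2179.

Power ≈ 0.218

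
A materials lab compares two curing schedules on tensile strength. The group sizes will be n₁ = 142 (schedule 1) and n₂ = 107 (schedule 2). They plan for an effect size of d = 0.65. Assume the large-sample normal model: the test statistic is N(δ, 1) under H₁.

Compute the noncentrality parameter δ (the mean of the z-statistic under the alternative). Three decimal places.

The noncentrality parameter scales effect size by the design's sample-size factor: δ = d / √(1/n₁ + 1/n₂) = 0.65 / √(1/142 + 1/107) = 5.0775

δ ≈ 5.077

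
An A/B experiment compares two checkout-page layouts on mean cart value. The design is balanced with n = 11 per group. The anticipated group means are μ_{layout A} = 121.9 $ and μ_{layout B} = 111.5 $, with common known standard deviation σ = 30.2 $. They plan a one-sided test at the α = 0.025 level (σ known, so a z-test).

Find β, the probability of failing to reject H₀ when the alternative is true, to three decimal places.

β ≈ 0.875

Standardized effect: d = |μ_{layout A} − μ_{layout B}| / σ = |121.9 − 111.5| / 30.2 = 0.3444
Noncentrality parameter: δ = d·√(n/2) = 0.3444 × √(11/2) = 0.8076
Critical value for a one-sided test at α = 0.025: z_α = 1.960.
Power = P(Z > 1.960 − δ) = Φ(-1.152) = 0.1246.
Type II error: β = 1 − power = 1 − 0.1246 = 0.8754.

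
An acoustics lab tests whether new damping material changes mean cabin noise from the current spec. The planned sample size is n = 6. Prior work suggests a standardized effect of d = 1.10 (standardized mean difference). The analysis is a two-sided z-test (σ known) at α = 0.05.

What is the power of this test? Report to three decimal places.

Noncentrality parameter: δ = d·√n = 1.10 × √6 = 2.6944
Critical value for a two-sided test at α = 0.05: z_{α/2} = 1.960.
Power = Φ(δ − 1.960) + Φ(−δ − 1.960) = Φ(0.734) + Φ(-4.654) = 0.7687 + 0.0000 = 0.7687.

Power ≈ 0.769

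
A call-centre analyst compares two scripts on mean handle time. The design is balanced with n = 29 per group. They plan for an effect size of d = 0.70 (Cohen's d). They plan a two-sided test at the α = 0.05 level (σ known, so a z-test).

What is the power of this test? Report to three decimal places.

Power ≈ 0.760

Noncentrality parameter: δ = d·√(n/2) = 0.70 × √(29/2) = 2.6655
Critical value for a two-sided test at α = 0.05: z_{α/2} = 1.960.
Power = Φ(δ − 1.960) + Φ(−δ − 1.960) = Φ(0.706) + Φ(-4.625) = 0.7598 + 0.0000 = 0.7598.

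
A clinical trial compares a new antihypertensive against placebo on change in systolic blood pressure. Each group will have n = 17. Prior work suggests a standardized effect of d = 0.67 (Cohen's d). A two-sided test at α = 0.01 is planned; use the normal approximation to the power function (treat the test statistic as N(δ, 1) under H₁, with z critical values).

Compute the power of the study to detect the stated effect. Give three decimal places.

Noncentrality parameter: δ = d·√(n/2) = 0.67 × √(17/2) = 1.9534
Critical value for a two-sided test at α = 0.01: z_{α/2} = 2.576.
Power = Φ(δ − 2.576) + Φ(−δ − 2.576) = Φ(-0.622) + Φ(-4.529) = 0.2668 + 0.0000 = 0.2668.

Power ≈ 0.267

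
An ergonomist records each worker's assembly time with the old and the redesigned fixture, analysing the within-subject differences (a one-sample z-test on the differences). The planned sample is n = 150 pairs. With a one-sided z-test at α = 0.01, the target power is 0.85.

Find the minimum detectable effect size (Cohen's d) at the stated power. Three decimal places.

d ≈ 0.275

Need Φ(δ − 2.326) = 0.85, so δ = 2.326 + 1.036 = 3.363.
δ = d·√n ⇒ d = δ/√n = 3.363/√150 = 0.2746.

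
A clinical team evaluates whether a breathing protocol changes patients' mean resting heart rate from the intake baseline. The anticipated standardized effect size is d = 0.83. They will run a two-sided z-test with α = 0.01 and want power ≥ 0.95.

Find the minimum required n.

Set Φ(δ − 2.576) = 0.95; then δ − 2.576 = Φ⁻¹(0.95) = 1.645, giving δ = 4.221.
(For δ > 0 the lower-tail rejection region contributes negligibly to power, so the one-term inversion is standard.)
δ = d·√n ⇒ n = (δ/d)² = (4.221 / 0.83)² = 25.86.
Rounding up, n = 26.

n = 26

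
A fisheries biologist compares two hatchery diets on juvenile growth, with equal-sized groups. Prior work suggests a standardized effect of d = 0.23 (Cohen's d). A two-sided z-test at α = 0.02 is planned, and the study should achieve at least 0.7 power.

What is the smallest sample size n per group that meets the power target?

For power 0.7 need Φ(δ − z_{0.01}) = 0.7, so δ = z_{0.01} + z_{0.30} = 2.326 + 0.524 = 2.851.
(The Φ(−δ − z_{α/2}) term is vanishingly small for δ > 0 and is dropped in the standard sample-size formula.)
δ = d·√(n/2) ⇒ n = 2(δ/d)² = 2 × (2.851 / 0.23)² = 307.25.
Rounding up, n = 308 per group.

n = 308 per group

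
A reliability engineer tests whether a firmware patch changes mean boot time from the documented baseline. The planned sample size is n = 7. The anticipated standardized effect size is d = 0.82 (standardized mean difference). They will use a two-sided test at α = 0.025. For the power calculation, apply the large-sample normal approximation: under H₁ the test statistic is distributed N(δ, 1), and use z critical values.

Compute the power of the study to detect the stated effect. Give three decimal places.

Power ≈ 0.471

Noncentrality parameter: δ = d·√n = 0.82 × √7 = 2.1695
Two-sided α = 0.025 → critical value z_{0.0125} = 2.241.
Power = Φ(δ − 2.241) + Φ(−δ − 2.241) = Φ(-0.072) + Φ(-4.411) = 0.4713 + 0.0000 = 0.4714.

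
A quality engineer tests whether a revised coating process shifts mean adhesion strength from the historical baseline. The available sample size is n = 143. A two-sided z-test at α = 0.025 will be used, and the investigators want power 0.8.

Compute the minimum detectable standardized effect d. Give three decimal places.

Required noncentrality: δ = z_{0.0125} + z_{0.20} = 2.241 + 0.842 = 3.083.
(The second rejection-region term Φ(−δ − z_{α/2}) is negligible and dropped.)
δ = d·√n ⇒ d = δ/√n = 3.083/√143 = 0.2578.

d ≈ 0.258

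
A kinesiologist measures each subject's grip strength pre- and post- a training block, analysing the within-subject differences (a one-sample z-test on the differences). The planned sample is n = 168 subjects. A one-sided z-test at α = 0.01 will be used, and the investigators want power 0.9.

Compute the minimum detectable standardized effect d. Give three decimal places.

Need Φ(δ − 2.326) = 0.9, so δ = 2.326 + 1.282 = 3.608.
δ = d·√n ⇒ d = δ/√n = 3.608/√168 = 0.2784.

d ≈ 0.278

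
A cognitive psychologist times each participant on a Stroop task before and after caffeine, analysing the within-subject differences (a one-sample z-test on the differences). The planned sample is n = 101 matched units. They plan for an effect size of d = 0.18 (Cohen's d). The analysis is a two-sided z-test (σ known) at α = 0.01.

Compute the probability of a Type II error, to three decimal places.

β ≈ 0.778

Noncentrality parameter: δ = d·√n = 0.18 × √101 = 1.8090
Critical value for a two-sided test at α = 0.01: z_{α/2} = 2.576.
Power = Φ(δ − 2.576) + Φ(−δ − 2.576) = Φ(-0.767) + Φ(-4.385) = 0.2216 + 0.0000 = 0.2216.
Type II error: β = 1 − power = 1 − 0.2216 = 0.7784.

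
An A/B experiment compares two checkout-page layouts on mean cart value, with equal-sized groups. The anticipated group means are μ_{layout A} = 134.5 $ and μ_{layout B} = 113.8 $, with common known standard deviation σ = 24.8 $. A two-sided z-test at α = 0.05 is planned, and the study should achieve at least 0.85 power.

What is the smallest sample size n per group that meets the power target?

n = 26 per group

Standardized effect: d = |μ_{layout A} − μ_{layout B}| / σ = |134.5 − 113.8| / 24.8 = 0.8347
For power 0.85 need Φ(δ − z_{0.025}) = 0.85, so δ = z_{0.025} + z_{0.15} = 1.960 + 1.036 = 2.996.
(Ignoring the negligible lower-tail rejection probability gives the usual closed-form inversion.)
δ = d·√(n/2) ⇒ n = 2(δ/d)² = 2 × (2.996 / 0.8347)² = 25.77.
Rounding up, n = 26 per group.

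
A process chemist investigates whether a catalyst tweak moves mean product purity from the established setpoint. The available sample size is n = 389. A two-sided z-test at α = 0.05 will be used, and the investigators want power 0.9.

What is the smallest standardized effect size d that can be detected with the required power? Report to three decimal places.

Need Φ(δ − 1.960) = 0.9, so δ = 1.960 + 1.282 = 3.242.
(Lower-tail contribution to power is negligible for δ > 0.)
δ = d·√n ⇒ d = δ/√n = 3.242/√389 = 0.1644.

d ≈ 0.164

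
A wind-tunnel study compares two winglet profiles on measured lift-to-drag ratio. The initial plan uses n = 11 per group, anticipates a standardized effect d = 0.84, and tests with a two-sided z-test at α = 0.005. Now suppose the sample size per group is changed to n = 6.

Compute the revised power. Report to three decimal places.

With n = 6 per group: δ = d·√(n/2) = 0.84 × √(6/2) = 1.4549. Critical value z_{0.0025} = 2.807.
Revised power = Φ(δ − 2.807) + Φ(−δ − 2.807) = Φ(-1.352) + Φ(-4.262) = 0.0882 + 0.0000 = 0.0882.

Power ≈ 0.088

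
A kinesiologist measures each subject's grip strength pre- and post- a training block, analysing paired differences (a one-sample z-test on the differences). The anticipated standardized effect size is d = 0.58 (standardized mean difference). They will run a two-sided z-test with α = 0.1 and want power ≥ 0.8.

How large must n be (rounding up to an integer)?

For power 0.8 need Φ(δ − z_{0.05}) = 0.8, so δ = z_{0.05} + z_{0.20} = 1.645 + 0.842 = 2.486.
(For δ > 0 the lower-tail rejection region contributes negligibly to power, so the one-term inversion is standard.)
δ = d·√n ⇒ n = (δ/d)² = (2.486 / 0.58)² = 18.38.
Rounding up, n = 19.

n = 19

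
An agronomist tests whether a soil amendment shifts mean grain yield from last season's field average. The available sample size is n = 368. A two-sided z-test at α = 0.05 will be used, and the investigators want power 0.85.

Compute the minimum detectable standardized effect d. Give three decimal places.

d ≈ 0.156

Need Φ(δ − 1.960) = 0.85, so δ = 1.960 + 1.036 = 2.996.
(The second rejection-region term Φ(−δ − z_{α/2}) is negligible and dropped.)
δ = d·√n ⇒ d = δ/√n = 2.996/√368 = 0.1562.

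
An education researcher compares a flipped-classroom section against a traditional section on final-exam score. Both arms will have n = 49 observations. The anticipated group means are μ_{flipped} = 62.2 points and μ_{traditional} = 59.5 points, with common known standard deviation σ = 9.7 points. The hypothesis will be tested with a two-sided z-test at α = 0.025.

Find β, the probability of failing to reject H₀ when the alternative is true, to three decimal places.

β ≈ 0.806

Standardized effect: d = |μ_{flipped} − μ_{traditional}| / σ = |62.2 − 59.5| / 9.7 = 0.2784
Noncentrality parameter: δ = d·√(n/2) = 0.2784 × √(49/2) = 1.3778
Critical value for a two-sided test at α = 0.025: z_{α/2} = 2.241.
Power = Φ(δ − 2.241) + Φ(−δ − 2.241) = Φ(-0.864) + Φ(-3.619) = 0.1939 + 0.0001 = 0.1940.
Type II error: β = 1 − power = 1 − 0.1940 = 0.8060.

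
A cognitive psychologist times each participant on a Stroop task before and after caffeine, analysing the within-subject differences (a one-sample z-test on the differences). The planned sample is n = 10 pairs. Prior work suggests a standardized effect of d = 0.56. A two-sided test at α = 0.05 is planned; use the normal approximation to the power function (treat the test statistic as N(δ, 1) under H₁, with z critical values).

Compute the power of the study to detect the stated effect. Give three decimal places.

Noncentrality parameter: δ = d·√n = 0.56 × √10 = 1.7709
Critical value for a two-sided test at α = 0.05: z_{α/2} = 1.960.
Power = Φ(δ − 1.960) + Φ(−δ − 1.960) = Φ(-0.189) + Φ(-3.731) = 0.4250 + 0.0001 = 0.4251.

Power ≈ 0.425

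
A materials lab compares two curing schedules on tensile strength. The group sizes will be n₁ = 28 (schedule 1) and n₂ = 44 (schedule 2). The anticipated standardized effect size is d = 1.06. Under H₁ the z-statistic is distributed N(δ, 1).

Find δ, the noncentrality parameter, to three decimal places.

δ = d / √(1/n₁ + 1/n₂) = 1.06 / √(1/28 + 1/44) = 4.3848

δ ≈ 4.385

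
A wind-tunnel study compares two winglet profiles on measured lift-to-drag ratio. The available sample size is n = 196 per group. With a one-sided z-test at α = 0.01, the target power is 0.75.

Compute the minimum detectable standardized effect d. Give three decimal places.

Need Φ(δ − 2.326) = 0.75, so δ = 2.326 + 0.674 = 3.001.
δ = d·√(n/2) ⇒ d = δ/√(n/2) = 3.001/√(196/2) = 0.3031.

d ≈ 0.303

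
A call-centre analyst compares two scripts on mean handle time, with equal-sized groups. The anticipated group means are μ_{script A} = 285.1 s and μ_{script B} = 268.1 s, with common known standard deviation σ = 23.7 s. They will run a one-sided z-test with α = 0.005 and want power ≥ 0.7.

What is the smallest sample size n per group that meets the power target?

n = 38 per group

Standardized effect: d = |μ_{script A} − μ_{script B}| / σ = |285.1 − 268.1| / 23.7 = 0.7173
Set Φ(δ − 2.576) = 0.7; then δ − 2.576 = Φ⁻¹(0.7) = 0.524, giving δ = 3.100.
δ = d·√(n/2) ⇒ n = 2(δ/d)² = 2 × (3.100 / 0.7173)² = 37.36.
Round up to the next whole unit.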